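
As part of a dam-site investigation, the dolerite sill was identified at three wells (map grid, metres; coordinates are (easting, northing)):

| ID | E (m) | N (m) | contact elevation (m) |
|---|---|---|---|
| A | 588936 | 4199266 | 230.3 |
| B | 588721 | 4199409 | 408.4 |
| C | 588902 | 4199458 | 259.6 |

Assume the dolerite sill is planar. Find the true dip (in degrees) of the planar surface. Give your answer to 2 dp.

Let the plane be z = a·E + b·N + c.
B−A: −215a + 143b = 178.1;  C−A: −34a + 192b = 29.3.
Solving gives a = −0.82391, b = 0.00670.
Gradient magnitude |∇z| = √(a² + b²) = √(0.67883 + 0.00004) = 0.82394.
True dip = arctan(0.82394) = 39.49°, dipping toward E (azimuth ≈ 090°).

39.49°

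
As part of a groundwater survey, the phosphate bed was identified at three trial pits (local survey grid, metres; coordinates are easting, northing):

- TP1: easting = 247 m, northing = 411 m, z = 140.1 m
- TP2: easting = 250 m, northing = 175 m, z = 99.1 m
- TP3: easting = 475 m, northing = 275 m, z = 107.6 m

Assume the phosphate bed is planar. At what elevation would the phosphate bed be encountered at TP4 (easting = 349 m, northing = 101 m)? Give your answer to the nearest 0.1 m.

Let the plane be z = a·easting + b·northing + c.
TP2−TP1: 3a − 236b = −41;  TP3−TP1: 228a − 136b = −32.5.
Solving gives a = −0.03921, b = 0.17323.
Then c = 140.1 − a·247 − b·411 = 78.59.
At (349, 101): z = −13.7 + 17.5 + 78.59 = 82.4 m.

82.4 m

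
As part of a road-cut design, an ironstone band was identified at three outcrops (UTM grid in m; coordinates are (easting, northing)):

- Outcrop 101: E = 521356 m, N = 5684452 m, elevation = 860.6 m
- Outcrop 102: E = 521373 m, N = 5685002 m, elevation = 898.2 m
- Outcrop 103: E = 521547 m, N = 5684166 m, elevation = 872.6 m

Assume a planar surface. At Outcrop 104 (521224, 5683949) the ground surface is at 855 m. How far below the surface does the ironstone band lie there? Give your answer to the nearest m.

Two edge vectors: Outcrop 101→Outcrop 102 = (17, 550, 37.6), Outcrop 101→Outcrop 103 = (191, -286, 12).
Normal n = (Outcrop 101→Outcrop 102) × (Outcrop 101→Outcrop 103) = (17353.6, 6977.6, -109912).
So ∂z/∂E = −n_x/n_z = 0.15788631 and ∂z/∂N = −n_y/n_z = 0.06348351.
Intercept c from Outcrop 101: 860.6 − 82314.97 − 360868.99 = −442323.36.
At (521224, 5683949): z_contact = 82294.1 + 360837.1 − 442323.36 = 807.8 m.
Depth below ground = 855 − 807.8 = 47 m.

47 m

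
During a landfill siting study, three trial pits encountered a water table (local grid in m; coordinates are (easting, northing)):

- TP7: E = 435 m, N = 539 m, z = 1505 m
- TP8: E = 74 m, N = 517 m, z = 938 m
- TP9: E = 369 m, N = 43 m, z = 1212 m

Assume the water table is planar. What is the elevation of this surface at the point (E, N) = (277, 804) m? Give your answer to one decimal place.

1362.5 m

Let the plane be z = a·E + b·N + c.
TP8−TP7: −361a − 22b = −567;  TP9−TP7: −66a − 496b = −293.
Solving gives a = 1.54718, b = 0.38485.
Then c = 1505 − a·435 − b·539 = 624.54.
At (277, 804): z = 428.6 + 309.4 + 624.54 = 1362.5 m.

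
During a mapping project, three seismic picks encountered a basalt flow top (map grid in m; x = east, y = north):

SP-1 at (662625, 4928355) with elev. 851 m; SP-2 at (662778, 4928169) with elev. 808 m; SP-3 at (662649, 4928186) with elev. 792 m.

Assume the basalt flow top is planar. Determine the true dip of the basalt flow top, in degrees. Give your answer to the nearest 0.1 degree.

22.4°

Let the plane be z = a·x + b·y + c.
SP-2−SP-1: 153a − 186b = −43;  SP-3−SP-1: 24a − 169b = −59.
Solving gives a = 0.17328, b = 0.37372.
Gradient magnitude |∇z| = √(a² + b²) = √(0.03003 + 0.13967) = 0.41194.
True dip = arctan(0.41194) = 22.4°, dipping toward SSW (azimuth ≈ 205°).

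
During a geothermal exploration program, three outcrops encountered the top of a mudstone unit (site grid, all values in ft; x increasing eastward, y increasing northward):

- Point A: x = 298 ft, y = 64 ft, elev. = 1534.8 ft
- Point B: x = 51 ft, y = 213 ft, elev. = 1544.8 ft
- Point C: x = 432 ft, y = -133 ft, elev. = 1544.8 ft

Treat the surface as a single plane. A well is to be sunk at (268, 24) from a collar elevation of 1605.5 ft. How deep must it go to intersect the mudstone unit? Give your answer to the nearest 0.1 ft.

Two edge vectors: Point A→Point B = (-247, 149, 10), Point A→Point C = (134, -197, 10).
Normal n = (Point A→Point B) × (Point A→Point C) = (3460, 3810, 28693).
So ∂z/∂x = −n_x/n_z = −0.12059 and ∂z/∂y = −n_y/n_z = −0.13278.
Intercept c from Point A: 1534.8 + 35.93 + 8.50 = 1579.23.
At (268, 24): z_contact = −32.32 − 3.19 + 1579.23 = 1543.73 ft.
Depth below ground = 1605.5 − 1543.73 = 61.8 ft.

61.8 ft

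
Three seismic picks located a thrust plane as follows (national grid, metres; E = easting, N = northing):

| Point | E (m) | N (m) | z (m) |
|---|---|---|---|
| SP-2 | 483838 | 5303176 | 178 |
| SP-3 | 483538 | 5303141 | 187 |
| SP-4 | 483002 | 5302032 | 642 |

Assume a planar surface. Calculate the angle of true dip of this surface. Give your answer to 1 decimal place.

Let the plane be z = a·E + b·N + c.
SP-3−SP-2: −300a − 35b = 9;  SP-4−SP-2: −836a − 1144b = 464.
Solving gives a = 0.01893, b = −0.41943.
Gradient magnitude |∇z| = √(a² + b²) = √(0.00036 + 0.17592) = 0.41986.
True dip = arctan(0.41986) = 22.8°, dipping toward N (azimuth ≈ 357°).

22.8°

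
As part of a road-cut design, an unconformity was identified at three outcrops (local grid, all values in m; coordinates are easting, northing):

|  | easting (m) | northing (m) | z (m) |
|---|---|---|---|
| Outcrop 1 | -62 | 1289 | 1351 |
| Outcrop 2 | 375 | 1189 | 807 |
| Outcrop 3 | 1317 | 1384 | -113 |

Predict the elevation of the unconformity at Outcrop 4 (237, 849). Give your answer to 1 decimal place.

750.1 m

Let the plane be z = a·easting + b·northing + c.
Outcrop 2−Outcrop 1: 437a − 100b = −544;  Outcrop 3−Outcrop 1: 1379a + 95b = −1464.
Solving gives a = −1.104033, b = 0.615378.
Then c = 1351 − a·-62 − b·1289 = 489.33.
At (237, 849): z = −261.7 + 522.5 + 489.33 = 750.1 m.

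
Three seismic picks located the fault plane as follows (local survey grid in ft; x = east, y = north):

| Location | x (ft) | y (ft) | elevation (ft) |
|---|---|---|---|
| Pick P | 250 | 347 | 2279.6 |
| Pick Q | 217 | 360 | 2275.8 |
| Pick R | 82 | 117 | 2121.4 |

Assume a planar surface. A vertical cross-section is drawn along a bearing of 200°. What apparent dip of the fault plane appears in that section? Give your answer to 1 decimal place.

28.5°

Let the plane be z = a·x + b·y + c.
Pick Q−Pick P: −33a + 13b = −3.8;  Pick R−Pick P: −168a − 230b = −158.2.
Solving gives a = 0.29984, b = 0.46882.
Unit vector along 200° is (sin 200°, cos 200°) = (-0.3420, -0.9397).
Slope in that direction = a·(-0.3420) + b·(-0.9397) = −0.54309.
Apparent dip = arctan|0.54309| = 28.5° (true dip is 29.1°, so apparent ≤ true as expected).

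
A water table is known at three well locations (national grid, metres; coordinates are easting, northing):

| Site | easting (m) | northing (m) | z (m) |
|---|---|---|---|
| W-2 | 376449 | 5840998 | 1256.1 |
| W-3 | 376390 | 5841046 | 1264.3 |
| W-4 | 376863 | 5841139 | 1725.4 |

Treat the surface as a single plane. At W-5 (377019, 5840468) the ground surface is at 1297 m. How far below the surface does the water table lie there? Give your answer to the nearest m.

Let the plane be z = a·easting + b·northing + c.
W-3−W-2: −59a + 48b = 8.2;  W-4−W-2: 414a + 141b = 469.3.
Solving gives a = 0.75805044, b = 1.10260367.
Then c = 1256.1 − a·376449 − b·5840998 = −6724417.05.
At (377019, 5840468): z_contact = 285799.4 + 6439721.4 − 6724417.05 = 1103.8 m.
Depth below ground = 1297 − 1103.8 = 193 m.

193 m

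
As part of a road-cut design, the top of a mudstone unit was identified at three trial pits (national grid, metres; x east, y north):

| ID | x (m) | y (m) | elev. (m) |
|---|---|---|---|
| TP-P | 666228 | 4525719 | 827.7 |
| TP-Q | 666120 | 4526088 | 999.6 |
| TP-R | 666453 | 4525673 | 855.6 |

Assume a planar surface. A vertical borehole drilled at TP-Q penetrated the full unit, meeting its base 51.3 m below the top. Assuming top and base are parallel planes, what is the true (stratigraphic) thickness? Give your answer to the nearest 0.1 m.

Let the plane be z = a·x + b·y + c.
TP-Q−TP-P: −108a + 369b = 171.9;  TP-R−TP-P: 225a − 46b = 27.9.
Solving gives a = 0.23319, b = 0.53411.
|∇z| = √(a²+b²) = 0.58279, so dip δ = arctan(0.58279) = 30.23°.
True thickness = vertical thickness × cos δ = 51.3 × cos 30.23° = 44.3 m.

44.3 m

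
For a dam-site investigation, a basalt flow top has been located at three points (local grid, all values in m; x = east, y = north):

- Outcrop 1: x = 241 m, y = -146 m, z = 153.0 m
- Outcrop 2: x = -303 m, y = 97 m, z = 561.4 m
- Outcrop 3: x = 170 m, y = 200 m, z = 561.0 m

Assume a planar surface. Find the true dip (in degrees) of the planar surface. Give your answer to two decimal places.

Let the plane be z = a·x + b·y + c.
Outcrop 2−Outcrop 1: −544a + 243b = 408.4;  Outcrop 3−Outcrop 1: −71a + 346b = 408.
Solving gives a = −0.24661, b = 1.12859.
Gradient magnitude |∇z| = √(a² + b²) = √(0.06081 + 1.27371) = 1.15522.
True dip = arctan(1.15522) = 49.12°, dipping toward SSE (azimuth ≈ 168°).

49.12°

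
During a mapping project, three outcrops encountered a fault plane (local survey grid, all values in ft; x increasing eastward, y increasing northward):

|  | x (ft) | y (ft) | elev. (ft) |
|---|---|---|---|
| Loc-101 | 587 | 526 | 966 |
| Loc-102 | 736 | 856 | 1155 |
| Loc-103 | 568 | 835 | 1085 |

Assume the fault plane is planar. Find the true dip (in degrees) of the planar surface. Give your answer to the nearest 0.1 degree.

28.7°

Let the plane be z = a·x + b·y + c.
Loc-102−Loc-101: 149a + 330b = 189;  Loc-103−Loc-101: −19a + 309b = 119.
Solving gives a = 0.36572, b = 0.40760.
Gradient magnitude |∇z| = √(a² + b²) = √(0.13375 + 0.16614) = 0.54762.
True dip = arctan(0.54762) = 28.7°, dipping toward SW (azimuth ≈ 222°).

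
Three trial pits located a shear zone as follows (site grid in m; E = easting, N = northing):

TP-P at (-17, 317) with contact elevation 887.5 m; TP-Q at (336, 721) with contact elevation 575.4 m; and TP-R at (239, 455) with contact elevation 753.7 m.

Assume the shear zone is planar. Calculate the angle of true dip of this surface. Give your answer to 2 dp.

Let the plane be z = a·E + b·N + c.
TP-Q−TP-P: 353a + 404b = −312.1;  TP-R−TP-P: 256a + 138b = −133.8.
Solving gives a = −0.20079, b = −0.59708.
Gradient magnitude |∇z| = √(a² + b²) = √(0.04032 + 0.35650) = 0.62994.
True dip = arctan(0.62994) = 32.21°, dipping toward NNE (azimuth ≈ 019°).

32.21°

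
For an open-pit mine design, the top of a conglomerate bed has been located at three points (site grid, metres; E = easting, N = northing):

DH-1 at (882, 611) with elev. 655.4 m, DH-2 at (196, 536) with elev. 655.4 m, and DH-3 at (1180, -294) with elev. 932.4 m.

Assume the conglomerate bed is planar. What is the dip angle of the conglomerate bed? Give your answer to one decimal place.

Let the plane be z = a·E + b·N + c.
DH-2−DH-1: −686a − 75b = 0;  DH-3−DH-1: 298a − 905b = 277.
Solving gives a = 0.03230, b = −0.29544.
Gradient magnitude |∇z| = √(a² + b²) = √(0.00104 + 0.08729) = 0.29720.
True dip = arctan(0.29720) = 16.6°, dipping toward N (azimuth ≈ 354°).

16.6°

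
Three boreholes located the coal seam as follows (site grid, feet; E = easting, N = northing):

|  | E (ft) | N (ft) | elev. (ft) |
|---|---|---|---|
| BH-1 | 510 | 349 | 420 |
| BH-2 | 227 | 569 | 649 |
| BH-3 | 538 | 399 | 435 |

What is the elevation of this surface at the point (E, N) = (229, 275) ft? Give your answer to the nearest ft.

494 ft

Let the plane be z = a·E + b·N + c.
BH-2−BH-1: −283a + 220b = 229;  BH-3−BH-1: 28a + 50b = 15.
Solving gives a = −0.40128, b = 0.52472.
Then c = 420 − a·510 − b·349 = 441.53.
At (229, 275): z = −91.9 + 144.3 + 441.53 = 493.9 ft.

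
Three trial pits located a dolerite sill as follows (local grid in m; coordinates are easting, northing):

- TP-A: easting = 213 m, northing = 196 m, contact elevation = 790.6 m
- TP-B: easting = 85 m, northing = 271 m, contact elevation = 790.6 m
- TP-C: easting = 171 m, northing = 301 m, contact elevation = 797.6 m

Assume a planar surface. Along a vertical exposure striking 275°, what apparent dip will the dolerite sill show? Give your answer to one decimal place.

2.5°

Let the plane be z = a·easting + b·northing + c.
TP-B−TP-A: −128a + 75b = 0;  TP-C−TP-A: −42a + 105b = 7.
Solving gives a = 0.05102, b = 0.08707.
Unit vector along 275° is (sin 275°, cos 275°) = (-0.9962, 0.0872).
Slope in that direction = a·(-0.9962) + b·(0.0872) = −0.04324.
Apparent dip = arctan|0.04324| = 2.5° (true dip is 5.8°, so apparent ≤ true as expected).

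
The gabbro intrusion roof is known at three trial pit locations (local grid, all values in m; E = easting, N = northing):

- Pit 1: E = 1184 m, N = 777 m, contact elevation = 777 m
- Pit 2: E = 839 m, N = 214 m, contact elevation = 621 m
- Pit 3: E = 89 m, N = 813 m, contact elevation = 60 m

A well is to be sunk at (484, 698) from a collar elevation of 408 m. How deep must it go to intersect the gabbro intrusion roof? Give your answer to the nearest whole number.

77 m

Two edge vectors: Pit 1→Pit 2 = (-345, -563, -156), Pit 1→Pit 3 = (-1095, 36, -717).
Normal n = (Pit 1→Pit 2) × (Pit 1→Pit 3) = (409287, -76545, -628905).
So ∂z/∂E = −n_x/n_z = 0.65079 and ∂z/∂N = −n_y/n_z = −0.12171.
Intercept c from Pit 1: 777 − 770.54 + 94.57 = 101.03.
At (484, 698): z_contact = 315.0 − 85.0 + 101.03 = 331.1 m.
Depth below ground = 408 − 331.1 = 77 m.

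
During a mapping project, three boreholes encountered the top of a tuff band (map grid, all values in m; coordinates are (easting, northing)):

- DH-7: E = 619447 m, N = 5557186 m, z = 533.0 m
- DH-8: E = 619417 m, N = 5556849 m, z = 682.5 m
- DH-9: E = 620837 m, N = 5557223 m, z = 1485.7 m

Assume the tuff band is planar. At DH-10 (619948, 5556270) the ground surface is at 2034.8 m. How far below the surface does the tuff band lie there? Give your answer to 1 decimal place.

688.3 m

Let the plane be z = a·E + b·N + c.
DH-8−DH-7: −30a − 337b = 149.5;  DH-9−DH-7: 1390a + 37b = 952.7.
Solving gives a = 0.698860310, b = −0.505833262.
Then c = 533 − a·619447 − b·5557186 = 2378635.60.
At (619948, 5556270): z_contact = 433257.05 − 2810546.18 + 2378635.60 = 1346.47 m.
Depth below ground = 2034.8 − 1346.47 = 688.3 m.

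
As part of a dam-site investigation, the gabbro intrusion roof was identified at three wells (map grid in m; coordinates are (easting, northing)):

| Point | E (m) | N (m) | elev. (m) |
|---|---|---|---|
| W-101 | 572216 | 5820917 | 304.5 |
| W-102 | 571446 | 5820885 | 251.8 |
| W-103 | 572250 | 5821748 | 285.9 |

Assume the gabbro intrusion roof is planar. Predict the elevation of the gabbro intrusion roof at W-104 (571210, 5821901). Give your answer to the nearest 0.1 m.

Let the plane be z = a·E + b·N + c.
W-102−W-101: −770a − 32b = −52.7;  W-103−W-101: 34a + 831b = −18.6.
Solving gives a = 0.069489904, b = −0.025225820.
Then c = 304.5 − a·572216 − b·5820917 = 107378.67.
At (571210, 5821901): z = 39693.3 − 146862.2 + 107378.67 = 209.8 m.

209.8 m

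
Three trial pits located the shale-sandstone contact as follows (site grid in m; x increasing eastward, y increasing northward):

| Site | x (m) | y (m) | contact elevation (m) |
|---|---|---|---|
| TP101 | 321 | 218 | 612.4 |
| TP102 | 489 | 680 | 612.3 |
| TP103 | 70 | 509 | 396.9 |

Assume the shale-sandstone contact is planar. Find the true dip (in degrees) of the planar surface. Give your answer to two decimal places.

32.72°

Let the plane be z = a·x + b·y + c.
TP102−TP101: 168a + 462b = −0.1;  TP103−TP101: −251a + 291b = −215.5.
Solving gives a = 0.60377, b = −0.21977.
Gradient magnitude |∇z| = √(a² + b²) = √(0.36454 + 0.04830) = 0.64253.
True dip = arctan(0.64253) = 32.72°, dipping toward WNW (azimuth ≈ 290°).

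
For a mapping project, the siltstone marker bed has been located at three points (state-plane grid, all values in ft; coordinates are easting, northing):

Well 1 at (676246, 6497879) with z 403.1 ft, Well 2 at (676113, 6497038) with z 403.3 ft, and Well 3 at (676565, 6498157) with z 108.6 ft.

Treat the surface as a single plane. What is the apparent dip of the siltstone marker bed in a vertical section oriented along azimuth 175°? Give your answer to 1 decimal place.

14.7°

Two edge vectors: Well 1→Well 2 = (-133, -841, 0.2), Well 1→Well 3 = (319, 278, -294.5).
Normal n = (Well 1→Well 2) × (Well 1→Well 3) = (247618.9, -39104.7, 231305).
So ∂z/∂easting = −n_x/n_z = −1.07053 and ∂z/∂northing = −n_y/n_z = 0.16906.
Unit vector along 175° is (sin 175°, cos 175°) = (0.0872, -0.9962).
Slope in that direction = a·(0.0872) + b·(-0.9962) = −0.26172.
Apparent dip = arctan|0.26172| = 14.7° (true dip is 47.3°, so apparent ≤ true as expected).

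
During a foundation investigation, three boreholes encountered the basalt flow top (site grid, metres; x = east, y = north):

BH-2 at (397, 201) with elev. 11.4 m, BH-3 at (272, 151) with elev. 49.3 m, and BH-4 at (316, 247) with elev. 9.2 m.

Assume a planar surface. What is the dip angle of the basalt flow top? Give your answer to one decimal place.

20.8°

Two edge vectors: BH-2→BH-3 = (-125, -50, 37.9), BH-2→BH-4 = (-81, 46, -2.2).
Normal n = (BH-2→BH-3) × (BH-2→BH-4) = (-1633.4, -3344.9, -9800).
So ∂z/∂x = −n_x/n_z = −0.16667 and ∂z/∂y = −n_y/n_z = −0.34132.
Gradient magnitude |∇z| = √(a² + b²) = √(0.02778 + 0.11650) = 0.37984.
True dip = arctan(0.37984) = 20.8°, dipping toward NNE (azimuth ≈ 026°).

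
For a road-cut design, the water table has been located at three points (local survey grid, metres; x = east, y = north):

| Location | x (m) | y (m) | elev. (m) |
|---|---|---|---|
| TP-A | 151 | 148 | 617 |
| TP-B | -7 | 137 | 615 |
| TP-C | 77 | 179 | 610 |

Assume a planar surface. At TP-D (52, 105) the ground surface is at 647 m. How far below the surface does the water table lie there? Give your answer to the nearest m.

25 m

Let the plane be z = a·x + b·y + c.
TP-B−TP-A: −158a − 11b = −2;  TP-C−TP-A: −74a + 31b = −7.
Solving gives a = 0.02433, b = −0.16772.
Then c = 617 − a·151 − b·148 = 638.15.
At (52, 105): z_contact = 1.3 − 17.6 + 638.15 = 621.8 m.
Depth below ground = 647 − 621.8 = 25 m.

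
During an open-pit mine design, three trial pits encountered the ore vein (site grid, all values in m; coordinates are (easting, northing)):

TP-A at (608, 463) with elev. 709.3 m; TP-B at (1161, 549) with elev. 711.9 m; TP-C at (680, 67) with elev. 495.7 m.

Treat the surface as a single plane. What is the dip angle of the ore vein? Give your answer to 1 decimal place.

28.0°

Two edge vectors: TP-A→TP-B = (553, 86, 2.6), TP-A→TP-C = (72, -396, -213.6).
Normal n = (TP-A→TP-B) × (TP-A→TP-C) = (-17340, 118308, -225180).
So ∂z/∂E = −n_x/n_z = −0.07701 and ∂z/∂N = −n_y/n_z = 0.52539.
Gradient magnitude |∇z| = √(a² + b²) = √(0.00593 + 0.27604) = 0.53101.
True dip = arctan(0.53101) = 28.0°, dipping toward S (azimuth ≈ 172°).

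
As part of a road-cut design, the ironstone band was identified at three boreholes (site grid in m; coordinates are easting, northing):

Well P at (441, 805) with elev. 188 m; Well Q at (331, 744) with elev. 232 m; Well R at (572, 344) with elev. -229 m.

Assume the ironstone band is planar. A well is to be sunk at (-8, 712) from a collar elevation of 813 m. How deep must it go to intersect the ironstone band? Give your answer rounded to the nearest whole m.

339 m

Let the plane be z = a·easting + b·northing + c.
Well Q−Well P: −110a − 61b = 44;  Well R−Well P: 131a − 461b = −417.
Solving gives a = −0.77888, b = 0.68323.
Then c = 188 − a·441 − b·805 = −18.51.
At (-8, 712): z_contact = 6.2 + 486.5 − 18.51 = 474.2 m.
Depth below ground = 813 − 474.2 = 339 m.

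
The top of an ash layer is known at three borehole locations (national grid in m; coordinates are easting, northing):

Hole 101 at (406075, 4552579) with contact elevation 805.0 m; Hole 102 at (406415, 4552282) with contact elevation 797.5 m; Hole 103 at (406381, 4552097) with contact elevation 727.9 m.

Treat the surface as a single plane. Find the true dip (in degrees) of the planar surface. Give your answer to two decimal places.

Let the plane be z = a·easting + b·northing + c.
Hole 102−Hole 101: 340a − 297b = −7.5;  Hole 103−Hole 101: 306a − 482b = −77.1.
Solving gives a = 0.26417, b = 0.32767.
Gradient magnitude |∇z| = √(a² + b²) = √(0.06978 + 0.10737) = 0.42089.
True dip = arctan(0.42089) = 22.83°, dipping toward SW (azimuth ≈ 219°).

22.83°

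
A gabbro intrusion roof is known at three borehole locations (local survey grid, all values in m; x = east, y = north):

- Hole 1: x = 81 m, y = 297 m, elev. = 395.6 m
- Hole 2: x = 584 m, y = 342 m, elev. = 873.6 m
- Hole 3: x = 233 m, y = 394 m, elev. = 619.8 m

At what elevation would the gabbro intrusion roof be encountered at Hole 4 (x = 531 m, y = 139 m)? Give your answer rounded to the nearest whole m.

634 m

Two edge vectors: Hole 1→Hole 2 = (503, 45, 478), Hole 1→Hole 3 = (152, 97, 224.2).
Normal n = (Hole 1→Hole 2) × (Hole 1→Hole 3) = (-36277, -40116.6, 41951).
So ∂z/∂x = −n_x/n_z = 0.86475 and ∂z/∂y = −n_y/n_z = 0.95627.
Intercept c from Hole 1: 395.6 − 70.04 − 284.01 = 41.54.
At (531, 139): z = 459.2 + 132.9 + 41.54 = 633.6 m.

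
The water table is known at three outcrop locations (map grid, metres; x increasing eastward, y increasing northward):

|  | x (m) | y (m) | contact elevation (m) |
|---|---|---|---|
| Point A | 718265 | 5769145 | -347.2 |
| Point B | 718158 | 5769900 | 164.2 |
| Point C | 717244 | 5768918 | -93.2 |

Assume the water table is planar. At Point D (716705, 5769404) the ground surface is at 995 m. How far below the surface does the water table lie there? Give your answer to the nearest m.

Two edge vectors: Point A→Point B = (-107, 755, 511.4), Point A→Point C = (-1021, -227, 254).
Normal n = (Point A→Point B) × (Point A→Point C) = (307857.8, -494961.4, 795144).
So ∂z/∂x = −n_x/n_z = −0.38717239 and ∂z/∂y = −n_y/n_z = 0.62248020.
Intercept c from Point A: -347.2 + 278092.37 − 3591178.56 = −3313433.39.
At (716705, 5769404): z_contact = −277488.4 + 3591339.8 − 3313433.39 = 418.0 m.
Depth below ground = 995 − 418.0 = 577 m.

577 m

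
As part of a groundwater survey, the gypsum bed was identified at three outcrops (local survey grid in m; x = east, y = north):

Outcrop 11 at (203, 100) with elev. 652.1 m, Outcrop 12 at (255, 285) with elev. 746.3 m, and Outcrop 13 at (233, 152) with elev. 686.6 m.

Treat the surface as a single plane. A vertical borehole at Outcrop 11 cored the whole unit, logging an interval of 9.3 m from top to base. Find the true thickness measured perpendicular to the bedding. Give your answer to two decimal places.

Two edge vectors: Outcrop 11→Outcrop 12 = (52, 185, 94.2), Outcrop 11→Outcrop 13 = (30, 52, 34.5).
Normal n = (Outcrop 11→Outcrop 12) × (Outcrop 11→Outcrop 13) = (1484.1, 1032, -2846).
So ∂z/∂x = −n_x/n_z = 0.52147 and ∂z/∂y = −n_y/n_z = 0.36261.
|∇z| = √(a²+b²) = 0.63515, so dip δ = arctan(0.63515) = 32.42°.
True thickness = vertical thickness × cos δ = 9.3 × cos 32.42° = 7.85 m.

7.85 m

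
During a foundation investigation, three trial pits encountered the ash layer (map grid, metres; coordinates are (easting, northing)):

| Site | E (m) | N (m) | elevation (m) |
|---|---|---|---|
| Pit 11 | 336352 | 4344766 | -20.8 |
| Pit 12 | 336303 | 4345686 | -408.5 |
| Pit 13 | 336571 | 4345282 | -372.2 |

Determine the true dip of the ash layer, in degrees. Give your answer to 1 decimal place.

35.2°

Let the plane be z = a·E + b·N + c.
Pit 12−Pit 11: −49a + 920b = −387.7;  Pit 13−Pit 11: 219a + 516b = −351.4.
Solving gives a = −0.54345, b = −0.45036.
Gradient magnitude |∇z| = √(a² + b²) = √(0.29534 + 0.20282) = 0.70580.
True dip = arctan(0.70580) = 35.2°, dipping toward NE (azimuth ≈ 050°).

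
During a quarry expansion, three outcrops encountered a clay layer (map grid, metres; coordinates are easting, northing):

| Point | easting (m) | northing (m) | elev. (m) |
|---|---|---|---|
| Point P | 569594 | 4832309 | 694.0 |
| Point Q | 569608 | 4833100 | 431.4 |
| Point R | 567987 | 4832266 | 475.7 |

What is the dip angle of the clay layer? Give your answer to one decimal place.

20.0°

Two edge vectors: Point P→Point Q = (14, 791, -262.6), Point P→Point R = (-1607, -43, -218.3).
Normal n = (Point P→Point Q) × (Point P→Point R) = (-183967.1, 425054.4, 1270535).
So ∂z/∂easting = −n_x/n_z = 0.14479 and ∂z/∂northing = −n_y/n_z = −0.33455.
Gradient magnitude |∇z| = √(a² + b²) = √(0.02097 + 0.11192) = 0.36454.
True dip = arctan(0.36454) = 20.0°, dipping toward NNW (azimuth ≈ 337°).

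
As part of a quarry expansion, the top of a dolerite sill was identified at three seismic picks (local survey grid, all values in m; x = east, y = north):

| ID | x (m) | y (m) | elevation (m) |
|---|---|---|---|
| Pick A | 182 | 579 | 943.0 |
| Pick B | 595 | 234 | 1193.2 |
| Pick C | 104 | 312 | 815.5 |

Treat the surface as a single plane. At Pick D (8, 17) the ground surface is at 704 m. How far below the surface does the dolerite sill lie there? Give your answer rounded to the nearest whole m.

Two edge vectors: Pick A→Pick B = (413, -345, 250.2), Pick A→Pick C = (-78, -267, -127.5).
Normal n = (Pick A→Pick B) × (Pick A→Pick C) = (110790.9, 33141.9, -137181).
So ∂z/∂x = −n_x/n_z = 0.80763 and ∂z/∂y = −n_y/n_z = 0.24159.
Intercept c from Pick A: 943 − 146.99 − 139.88 = 656.13.
At (8, 17): z_contact = 6.5 + 4.1 + 656.13 = 666.7 m.
Depth below ground = 704 − 666.7 = 37 m.

37 m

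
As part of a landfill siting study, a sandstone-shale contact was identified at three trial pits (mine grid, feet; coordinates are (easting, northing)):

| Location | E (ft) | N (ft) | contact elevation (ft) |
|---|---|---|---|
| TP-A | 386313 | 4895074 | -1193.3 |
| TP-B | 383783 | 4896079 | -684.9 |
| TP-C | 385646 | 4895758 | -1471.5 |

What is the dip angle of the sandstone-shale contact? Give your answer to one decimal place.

48.9°

Two edge vectors: TP-A→TP-B = (-2530, 1005, 508.4), TP-A→TP-C = (-667, 684, -278.2).
Normal n = (TP-A→TP-B) × (TP-A→TP-C) = (-627336.6, -1042948.8, -1060185).
So ∂z/∂E = −n_x/n_z = −0.59172 and ∂z/∂N = −n_y/n_z = −0.98374.
Gradient magnitude |∇z| = √(a² + b²) = √(0.35014 + 0.96775) = 1.14799.
True dip = arctan(1.14799) = 48.9°, dipping toward NNE (azimuth ≈ 031°).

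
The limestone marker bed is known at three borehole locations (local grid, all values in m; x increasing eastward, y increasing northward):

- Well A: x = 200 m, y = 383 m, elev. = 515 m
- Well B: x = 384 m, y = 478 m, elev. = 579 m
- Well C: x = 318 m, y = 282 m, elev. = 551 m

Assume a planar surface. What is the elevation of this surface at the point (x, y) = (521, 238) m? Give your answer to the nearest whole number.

617 m

Let the plane be z = a·x + b·y + c.
Well B−Well A: 184a + 95b = 64;  Well C−Well A: 118a − 101b = 36.
Solving gives a = 0.33174, b = 0.03115.
Then c = 515 − a·200 − b·383 = 436.72.
At (521, 238): z = 172.8 + 7.4 + 436.72 = 617.0 m.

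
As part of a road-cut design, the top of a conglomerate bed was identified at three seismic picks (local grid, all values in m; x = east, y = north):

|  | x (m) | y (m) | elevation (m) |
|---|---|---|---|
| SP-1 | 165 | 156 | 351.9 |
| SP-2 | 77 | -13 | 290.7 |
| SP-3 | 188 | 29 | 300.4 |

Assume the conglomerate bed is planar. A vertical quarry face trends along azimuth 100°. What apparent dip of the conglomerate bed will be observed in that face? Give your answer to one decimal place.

Two edge vectors: SP-1→SP-2 = (-88, -169, -61.2), SP-1→SP-3 = (23, -127, -51.5).
Normal n = (SP-1→SP-2) × (SP-1→SP-3) = (931.1, -5939.6, 15063).
So ∂z/∂x = −n_x/n_z = −0.06181 and ∂z/∂y = −n_y/n_z = 0.39432.
Unit vector along 100° is (sin 100°, cos 100°) = (0.9848, -0.1736).
Slope in that direction = a·(0.9848) + b·(-0.1736) = −0.12935.
Apparent dip = arctan|0.12935| = 7.4° (true dip is 21.8°, so apparent ≤ true as expected).

7.4°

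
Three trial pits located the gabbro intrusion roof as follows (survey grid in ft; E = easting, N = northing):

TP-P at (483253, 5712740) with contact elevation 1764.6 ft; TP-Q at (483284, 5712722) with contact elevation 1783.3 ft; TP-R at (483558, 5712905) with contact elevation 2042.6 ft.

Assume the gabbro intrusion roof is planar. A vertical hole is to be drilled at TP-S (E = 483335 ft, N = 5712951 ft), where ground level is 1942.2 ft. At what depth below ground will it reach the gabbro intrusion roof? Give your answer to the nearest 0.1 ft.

Let the plane be z = a·E + b·N + c.
TP-Q−TP-P: 31a − 18b = 18.7;  TP-R−TP-P: 305a + 165b = 278.
Solving gives a = 0.762800566, b = 0.274823197.
Then c = 1764.6 − a·483253 − b·5712740 = −1936854.53.
At (483335, 5712951): z_contact = 368688.21 + 1570051.46 − 1936854.53 = 1885.14 ft.
Depth below ground = 1942.2 − 1885.14 = 57.1 ft.

57.1 ft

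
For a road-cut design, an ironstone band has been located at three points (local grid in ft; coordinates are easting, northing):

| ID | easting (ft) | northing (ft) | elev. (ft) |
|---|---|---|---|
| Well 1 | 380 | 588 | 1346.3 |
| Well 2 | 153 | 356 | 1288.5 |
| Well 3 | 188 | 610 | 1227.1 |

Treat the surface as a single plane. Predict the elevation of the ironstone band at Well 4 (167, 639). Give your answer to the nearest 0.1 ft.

1205.5 ft

Let the plane be z = a·easting + b·northing + c.
Well 2−Well 1: −227a − 232b = −57.8;  Well 3−Well 1: −192a + 22b = −119.2.
Solving gives a = 0.58392, b = −0.32219.
Then c = 1346.3 − a·380 − b·588 = 1313.86.
At (167, 639): z = 97.5 − 205.9 + 1313.86 = 1205.5 ft.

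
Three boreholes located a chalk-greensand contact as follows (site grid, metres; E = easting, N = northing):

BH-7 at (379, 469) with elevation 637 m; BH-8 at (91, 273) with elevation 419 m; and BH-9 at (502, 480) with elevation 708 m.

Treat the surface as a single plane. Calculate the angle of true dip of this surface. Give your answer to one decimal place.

32.1°

Let the plane be z = a·E + b·N + c.
BH-8−BH-7: −288a − 196b = −218;  BH-9−BH-7: 123a + 11b = 71.
Solving gives a = 0.55005, b = 0.30401.
Gradient magnitude |∇z| = √(a² + b²) = √(0.30255 + 0.09242) = 0.62847.
True dip = arctan(0.62847) = 32.1°, dipping toward WSW (azimuth ≈ 241°).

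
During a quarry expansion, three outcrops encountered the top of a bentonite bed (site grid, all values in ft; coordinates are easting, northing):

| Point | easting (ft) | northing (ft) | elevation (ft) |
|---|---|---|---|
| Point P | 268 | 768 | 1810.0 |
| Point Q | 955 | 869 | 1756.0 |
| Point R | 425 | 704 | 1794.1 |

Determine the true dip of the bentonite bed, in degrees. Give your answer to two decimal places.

5.37°

Let the plane be z = a·easting + b·northing + c.
Point Q−Point P: 687a + 101b = −54;  Point R−Point P: 157a − 64b = −15.9.
Solving gives a = −0.08461, b = 0.04087.
Gradient magnitude |∇z| = √(a² + b²) = √(0.00716 + 0.00167) = 0.09397.
True dip = arctan(0.09397) = 5.37°, dipping toward ESE (azimuth ≈ 116°).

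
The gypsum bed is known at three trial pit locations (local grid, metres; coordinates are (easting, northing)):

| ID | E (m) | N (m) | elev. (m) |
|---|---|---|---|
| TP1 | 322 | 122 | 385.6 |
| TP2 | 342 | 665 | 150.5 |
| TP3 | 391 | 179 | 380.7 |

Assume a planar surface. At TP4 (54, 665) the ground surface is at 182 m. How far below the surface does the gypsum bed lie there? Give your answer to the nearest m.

Let the plane be z = a·E + b·N + c.
TP2−TP1: 20a + 543b = −235.1;  TP3−TP1: 69a + 57b = −4.9.
Solving gives a = 0.29565, b = −0.44385.
Then c = 385.6 − a·322 − b·122 = 344.55.
At (54, 665): z_contact = 16.0 − 295.2 + 344.55 = 65.4 m.
Depth below ground = 182 − 65.4 = 117 m.

117 m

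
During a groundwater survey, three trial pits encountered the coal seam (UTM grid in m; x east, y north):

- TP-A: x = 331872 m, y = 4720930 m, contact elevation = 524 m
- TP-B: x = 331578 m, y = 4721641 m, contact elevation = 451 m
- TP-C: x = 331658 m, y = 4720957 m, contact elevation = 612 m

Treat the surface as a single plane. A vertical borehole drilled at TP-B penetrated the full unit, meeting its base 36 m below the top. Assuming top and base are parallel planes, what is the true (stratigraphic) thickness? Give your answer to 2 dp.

31.78 m

Let the plane be z = a·x + b·y + c.
TP-B−TP-A: −294a + 711b = −73;  TP-C−TP-A: −214a + 27b = 88.
Solving gives a = −0.44752, b = −0.28772.
|∇z| = √(a²+b²) = 0.53203, so dip δ = arctan(0.53203) = 28.01°.
True thickness = vertical thickness × cos δ = 36 × cos 28.01° = 31.78 m.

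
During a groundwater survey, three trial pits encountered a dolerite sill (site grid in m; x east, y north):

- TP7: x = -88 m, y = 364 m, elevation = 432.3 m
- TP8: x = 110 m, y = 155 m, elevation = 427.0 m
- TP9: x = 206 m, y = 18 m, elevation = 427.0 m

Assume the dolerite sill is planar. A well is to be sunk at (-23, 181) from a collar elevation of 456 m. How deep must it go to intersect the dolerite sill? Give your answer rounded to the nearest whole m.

17 m

Let the plane be z = a·x + b·y + c.
TP8−TP7: 198a − 209b = −5.3;  TP9−TP7: 294a − 346b = −5.3.
Solving gives a = −0.10282, b = −0.07205.
Then c = 432.3 − a·-88 − b·364 = 449.48.
At (-23, 181): z_contact = 2.4 − 13.0 + 449.48 = 438.8 m.
Depth below ground = 456 − 438.8 = 17 m.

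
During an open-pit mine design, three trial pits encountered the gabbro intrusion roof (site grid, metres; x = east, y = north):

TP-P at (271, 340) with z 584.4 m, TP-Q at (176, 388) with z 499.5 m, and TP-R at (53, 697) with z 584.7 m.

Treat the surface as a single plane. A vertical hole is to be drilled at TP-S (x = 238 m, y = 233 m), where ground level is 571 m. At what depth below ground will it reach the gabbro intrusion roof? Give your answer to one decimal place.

113.8 m

Let the plane be z = a·x + b·y + c.
TP-Q−TP-P: −95a + 48b = −84.9;  TP-R−TP-P: −218a + 357b = 0.3.
Solving gives a = 1.29307, b = 0.79044.
Then c = 584.4 − a·271 − b·340 = −34.77.
At (238, 233): z_contact = 307.75 + 184.17 − 34.77 = 457.15 m.
Depth below ground = 571 − 457.15 = 113.8 m.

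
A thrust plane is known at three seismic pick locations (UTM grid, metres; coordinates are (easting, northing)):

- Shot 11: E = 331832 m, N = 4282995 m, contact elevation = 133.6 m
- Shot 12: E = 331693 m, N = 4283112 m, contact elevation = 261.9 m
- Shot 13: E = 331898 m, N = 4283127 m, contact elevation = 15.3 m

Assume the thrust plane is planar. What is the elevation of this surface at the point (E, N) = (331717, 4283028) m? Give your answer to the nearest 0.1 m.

Let the plane be z = a·E + b·N + c.
Shot 12−Shot 11: −139a + 117b = 128.3;  Shot 13−Shot 11: 66a + 132b = −118.3.
Solving gives a = −1.180540852, b = −0.305941695.
Then c = 133.6 − a·331832 − b·4282995 = 1702221.58.
At (331717, 4283028): z = −391605.5 − 1310356.8 + 1702221.58 = 259.3 m.

259.3 m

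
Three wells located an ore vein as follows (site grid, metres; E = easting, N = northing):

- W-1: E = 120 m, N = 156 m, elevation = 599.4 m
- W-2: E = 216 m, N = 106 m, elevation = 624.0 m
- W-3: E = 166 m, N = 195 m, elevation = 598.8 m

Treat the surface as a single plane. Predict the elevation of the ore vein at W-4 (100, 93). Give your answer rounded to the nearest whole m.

609 m

Let the plane be z = a·E + b·N + c.
W-2−W-1: 96a − 50b = 24.6;  W-3−W-1: 46a + 39b = −0.6.
Solving gives a = 0.15377, b = −0.19676.
Then c = 599.4 − a·120 − b·156 = 611.64.
At (100, 93): z = 15.4 − 18.3 + 611.64 = 608.7 m.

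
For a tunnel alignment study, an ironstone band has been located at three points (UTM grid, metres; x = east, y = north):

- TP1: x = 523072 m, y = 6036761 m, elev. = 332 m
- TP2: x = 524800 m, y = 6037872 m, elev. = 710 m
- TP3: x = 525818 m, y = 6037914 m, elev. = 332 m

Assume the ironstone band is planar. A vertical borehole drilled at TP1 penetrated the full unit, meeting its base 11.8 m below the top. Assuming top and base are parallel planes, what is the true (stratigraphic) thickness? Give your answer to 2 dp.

8.08 m

Two edge vectors: TP1→TP2 = (1728, 1111, 378), TP1→TP3 = (2746, 1153, 0).
Normal n = (TP1→TP2) × (TP1→TP3) = (-435834, 1037988, -1058422).
So ∂z/∂x = −n_x/n_z = −0.41178 and ∂z/∂y = −n_y/n_z = 0.98069.
|∇z| = √(a²+b²) = 1.06364, so dip δ = arctan(1.06364) = 46.77°.
True thickness = vertical thickness × cos δ = 11.8 × cos 46.77° = 8.08 m.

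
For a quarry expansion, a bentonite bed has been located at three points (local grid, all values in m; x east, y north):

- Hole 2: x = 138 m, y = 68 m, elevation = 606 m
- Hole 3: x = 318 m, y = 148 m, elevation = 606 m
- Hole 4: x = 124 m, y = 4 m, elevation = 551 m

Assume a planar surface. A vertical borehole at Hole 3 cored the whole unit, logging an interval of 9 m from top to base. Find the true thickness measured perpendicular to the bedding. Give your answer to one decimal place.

Two edge vectors: Hole 2→Hole 3 = (180, 80, 0), Hole 2→Hole 4 = (-14, -64, -55).
Normal n = (Hole 2→Hole 3) × (Hole 2→Hole 4) = (-4400, 9900, -10400).
So ∂z/∂x = −n_x/n_z = −0.42308 and ∂z/∂y = −n_y/n_z = 0.95192.
|∇z| = √(a²+b²) = 1.04171, so dip δ = arctan(1.04171) = 46.17°.
True thickness = vertical thickness × cos δ = 9 × cos 46.17° = 6.2 m.

6.2 m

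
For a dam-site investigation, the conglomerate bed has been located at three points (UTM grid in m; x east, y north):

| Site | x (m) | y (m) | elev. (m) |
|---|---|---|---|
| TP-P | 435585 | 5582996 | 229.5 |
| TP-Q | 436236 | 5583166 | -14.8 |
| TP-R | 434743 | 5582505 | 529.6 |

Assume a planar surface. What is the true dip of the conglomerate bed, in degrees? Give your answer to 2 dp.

Two edge vectors: TP-P→TP-Q = (651, 170, -244.3), TP-P→TP-R = (-842, -491, 300.1).
Normal n = (TP-P→TP-Q) × (TP-P→TP-R) = (-68934.3, 10335.5, -176501).
So ∂z/∂x = −n_x/n_z = −0.39056 and ∂z/∂y = −n_y/n_z = 0.05856.
Gradient magnitude |∇z| = √(a² + b²) = √(0.15254 + 0.00343) = 0.39493.
True dip = arctan(0.39493) = 21.55°, dipping toward E (azimuth ≈ 099°).

21.55°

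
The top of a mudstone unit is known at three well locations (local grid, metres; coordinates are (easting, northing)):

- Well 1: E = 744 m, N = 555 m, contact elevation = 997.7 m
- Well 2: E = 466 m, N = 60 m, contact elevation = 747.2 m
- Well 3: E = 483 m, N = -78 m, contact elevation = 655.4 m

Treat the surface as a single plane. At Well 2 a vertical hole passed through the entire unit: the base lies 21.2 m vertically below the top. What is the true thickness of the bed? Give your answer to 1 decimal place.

17.5 m

Two edge vectors: Well 1→Well 2 = (-278, -495, -250.5), Well 1→Well 3 = (-261, -633, -342.3).
Normal n = (Well 1→Well 2) × (Well 1→Well 3) = (10872, -29778.9, 46779).
So ∂z/∂E = −n_x/n_z = −0.23241 and ∂z/∂N = −n_y/n_z = 0.63659.
|∇z| = √(a²+b²) = 0.67769, so dip δ = arctan(0.67769) = 34.12°.
True thickness = vertical thickness × cos δ = 21.2 × cos 34.12° = 17.5 m.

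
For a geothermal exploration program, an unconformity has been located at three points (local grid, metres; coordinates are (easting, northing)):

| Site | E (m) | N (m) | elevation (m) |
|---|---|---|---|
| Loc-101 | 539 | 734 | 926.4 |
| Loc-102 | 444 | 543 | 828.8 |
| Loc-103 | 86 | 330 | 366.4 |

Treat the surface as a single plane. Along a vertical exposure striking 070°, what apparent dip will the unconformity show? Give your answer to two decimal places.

51.43°

Two edge vectors: Loc-101→Loc-102 = (-95, -191, -97.6), Loc-101→Loc-103 = (-453, -404, -560).
Normal n = (Loc-101→Loc-102) × (Loc-101→Loc-103) = (67529.6, -8987.2, -48143).
So ∂z/∂E = −n_x/n_z = 1.40269 and ∂z/∂N = −n_y/n_z = −0.18668.
Unit vector along 070° is (sin 70°, cos 70°) = (0.9397, 0.3420).
Slope in that direction = a·(0.9397) + b·(0.3420) = 1.25425.
Apparent dip = arctan|1.25425| = 51.43° (true dip is 54.8°, so apparent ≤ true as expected).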